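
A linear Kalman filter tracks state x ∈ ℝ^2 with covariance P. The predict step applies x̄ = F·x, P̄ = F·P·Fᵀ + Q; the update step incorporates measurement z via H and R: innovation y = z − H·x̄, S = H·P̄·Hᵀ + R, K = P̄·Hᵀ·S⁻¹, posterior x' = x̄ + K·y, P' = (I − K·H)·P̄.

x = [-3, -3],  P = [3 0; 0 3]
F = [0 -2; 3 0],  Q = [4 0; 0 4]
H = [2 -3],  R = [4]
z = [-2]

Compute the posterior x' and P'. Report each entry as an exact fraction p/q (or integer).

x' = [770/347, 690/347]
P' = [4528/347 2976/347; 2976/347 2108/347]

x̄ = F·x = [6, -9]
P̄ = F·P·Fᵀ + Q = [16 0; 0 31]
y = z − H·x̄ = [-41]
S = H·P̄·Hᵀ + R = [347]
K = P̄·Hᵀ·S⁻¹ = [32/347; -93/347]
x' = x̄ + K·y = [770/347, 690/347]
P' = (I − K·H)·P̄ = [4528/347 2976/347; 2976/347 2108/347]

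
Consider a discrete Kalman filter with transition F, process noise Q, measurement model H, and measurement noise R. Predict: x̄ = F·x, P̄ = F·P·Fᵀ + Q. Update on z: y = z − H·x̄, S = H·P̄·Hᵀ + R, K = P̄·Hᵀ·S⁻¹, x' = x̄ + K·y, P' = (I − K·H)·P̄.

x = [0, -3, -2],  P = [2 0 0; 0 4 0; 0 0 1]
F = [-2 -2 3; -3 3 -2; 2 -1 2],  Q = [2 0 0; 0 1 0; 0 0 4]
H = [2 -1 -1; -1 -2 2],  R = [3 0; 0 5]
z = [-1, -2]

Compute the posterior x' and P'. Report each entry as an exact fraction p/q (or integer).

x̄ = F·x = [0, -5, -1]
P̄ = F·P·Fᵀ + Q = [35 -18 6; -18 59 -28; 6 -28 20]
y = z − H·x̄ = [-7, -10]
S = H·P̄·Hᵀ + R = [214 92; 92 484]
K = P̄·Hᵀ·S⁻¹ = [9623/23778 -2381/47556; -4519/23778 -6805/23778; 175/11889 4355/23778]
x' = x̄ + K·y = [-27728/11889, -19207/23778, -34889/11889]
P' = (I − K·H)·P̄ = [117241/47556 31019/23778 57353/23778; 31019/23778 38549/23778 18523/11889; 57353/23778 18523/11889 38305/11889]

x' = [-27728/11889, -19207/23778, -34889/11889]
P' = [117241/47556 31019/23778 57353/23778; 31019/23778 38549/23778 18523/11889; 57353/23778 18523/11889 38305/11889]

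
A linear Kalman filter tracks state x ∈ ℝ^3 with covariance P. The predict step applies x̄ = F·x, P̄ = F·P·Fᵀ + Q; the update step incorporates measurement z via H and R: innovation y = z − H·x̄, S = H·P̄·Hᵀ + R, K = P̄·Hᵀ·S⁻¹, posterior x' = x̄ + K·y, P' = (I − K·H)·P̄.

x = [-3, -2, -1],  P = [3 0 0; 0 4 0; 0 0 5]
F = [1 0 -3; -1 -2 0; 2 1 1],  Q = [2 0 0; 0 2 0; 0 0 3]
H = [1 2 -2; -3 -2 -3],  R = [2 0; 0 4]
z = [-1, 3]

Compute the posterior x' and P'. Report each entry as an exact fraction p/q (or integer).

x̄ = F·x = [0, 7, -9]
P̄ = F·P·Fᵀ + Q = [50 -3 -9; -3 21 -14; -9 -14 24]
y = z − H·x̄ = [-33, -10]
S = H·P̄·Hᵀ + R = [368 -65; -65 388]
K = P̄·Hᵀ·S⁻¹ = [16451/138559 -39026/138559; 26581/138559 7667/138559; -34085/138559 -11781/138559]
x' = x̄ + K·y = [-152623/138559, 16070/138559, -4416/138559]
P' = (I − K·H)·P̄ = [1341946/138559 -1166660/138559 -512138/138559; -1166660/138559 1059809/138559 449898/138559; -512138/138559 449898/138559 227914/138559]

x' = [-152623/138559, 16070/138559, -4416/138559]
P' = [1341946/138559 -1166660/138559 -512138/138559; -1166660/138559 1059809/138559 449898/138559; -512138/138559 449898/138559 227914/138559]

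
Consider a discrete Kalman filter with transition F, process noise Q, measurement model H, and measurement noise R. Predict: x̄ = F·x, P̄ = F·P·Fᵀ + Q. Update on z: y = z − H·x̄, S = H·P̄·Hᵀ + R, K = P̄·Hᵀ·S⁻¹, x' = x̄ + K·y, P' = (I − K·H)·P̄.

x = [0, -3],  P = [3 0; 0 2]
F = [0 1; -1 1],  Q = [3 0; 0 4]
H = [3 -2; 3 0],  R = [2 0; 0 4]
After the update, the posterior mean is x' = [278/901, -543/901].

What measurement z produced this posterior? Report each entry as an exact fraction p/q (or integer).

z = [2, 2]

x̄ = F·x = [-3, -3]
P̄ = F·P·Fᵀ + Q = [5 2; 2 9]
S = H·P̄·Hᵀ + R = [59 33; 33 49]
K = P̄·Hᵀ·S⁻¹ = [22/901 261/901; -393/901 375/901]
x' − x̄ = [2981/901, 2160/901] = K·y
y = (KᵀK)⁻¹·Kᵀ·(x' − x̄) = [5, 11]
z = y + H·x̄ = [5, 11] + [-3, -9] = [2, 2]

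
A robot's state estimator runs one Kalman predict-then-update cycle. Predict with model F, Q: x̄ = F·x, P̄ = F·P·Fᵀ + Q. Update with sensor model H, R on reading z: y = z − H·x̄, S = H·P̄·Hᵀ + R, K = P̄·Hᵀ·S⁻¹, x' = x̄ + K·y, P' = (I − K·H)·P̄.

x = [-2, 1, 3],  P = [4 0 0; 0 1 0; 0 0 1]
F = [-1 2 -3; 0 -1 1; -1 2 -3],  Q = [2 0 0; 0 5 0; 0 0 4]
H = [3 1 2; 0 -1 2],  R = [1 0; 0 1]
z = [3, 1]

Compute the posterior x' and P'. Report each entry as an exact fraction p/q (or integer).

x̄ = F·x = [-5, 2, -5]
P̄ = F·P·Fᵀ + Q = [19 -5 17; -5 7 -5; 17 -5 21]
y = z − H·x̄ = [26, 13]
S = H·P̄·Hᵀ + R = [417 194; 194 112]
K = P̄·Hᵀ·S⁻¹ = [1033/4534 -421/9068; 641/4534 -3597/9068; 369/4534 2527/9068]
x' = x̄ + K·y = [2903/9068, 4707/9068, 6699/9068]
P' = (I − K·H)·P̄ = [11035/9068 -15309/9068 -7865/9068; -15309/9068 25403/9068 10903/9068; -7865/9068 10903/9068 6715/9068]

x' = [2903/9068, 4707/9068, 6699/9068]
P' = [11035/9068 -15309/9068 -7865/9068; -15309/9068 25403/9068 10903/9068; -7865/9068 10903/9068 6715/9068]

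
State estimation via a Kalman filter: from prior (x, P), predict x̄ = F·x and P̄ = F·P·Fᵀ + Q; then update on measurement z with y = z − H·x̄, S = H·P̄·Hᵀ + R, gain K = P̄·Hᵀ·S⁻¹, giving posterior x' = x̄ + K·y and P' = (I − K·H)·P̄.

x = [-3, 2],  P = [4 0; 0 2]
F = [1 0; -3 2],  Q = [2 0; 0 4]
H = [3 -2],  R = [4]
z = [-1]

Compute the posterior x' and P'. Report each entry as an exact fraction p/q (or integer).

x̄ = F·x = [-3, 13]
P̄ = F·P·Fᵀ + Q = [6 -12; -12 48]
y = z − H·x̄ = [34]
S = H·P̄·Hᵀ + R = [394]
K = P̄·Hᵀ·S⁻¹ = [21/197; -66/197]
x' = x̄ + K·y = [123/197, 317/197]
P' = (I − K·H)·P̄ = [300/197 408/197; 408/197 744/197]

x' = [123/197, 317/197]
P' = [300/197 408/197; 408/197 744/197]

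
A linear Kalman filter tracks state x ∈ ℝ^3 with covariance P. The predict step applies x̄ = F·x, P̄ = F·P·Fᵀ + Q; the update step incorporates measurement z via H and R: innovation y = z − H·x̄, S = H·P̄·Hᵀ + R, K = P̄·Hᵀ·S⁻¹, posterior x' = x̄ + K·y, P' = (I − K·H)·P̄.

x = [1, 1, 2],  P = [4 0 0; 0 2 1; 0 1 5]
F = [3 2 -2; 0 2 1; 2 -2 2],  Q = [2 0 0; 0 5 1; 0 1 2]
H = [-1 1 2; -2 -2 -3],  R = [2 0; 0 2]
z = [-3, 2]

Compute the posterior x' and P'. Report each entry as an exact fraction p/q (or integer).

x̄ = F·x = [1, 4, 4]
P̄ = F·P·Fᵀ + Q = [58 -4 4; -4 22 5; 4 5 38]
y = z − H·x̄ = [-14, 24]
S = H·P̄·Hᵀ + R = [246 -195; -195 740]
K = P̄·Hᵀ·S⁻¹ = [-4224/9601 -2670/9601; 1113/9601 -1842/48005; 6248/28803 -5819/48005]
x' = x̄ + K·y = [4657/9601, 69902/48005, -280268/144015]
P' = (I − K·H)·P̄ = [8362/9601 -22510/9601 11212/9601; -22510/9601 761828/48005 -431624/48005; 11212/9601 -431624/48005 762766/144015]

x' = [4657/9601, 69902/48005, -280268/144015]
P' = [8362/9601 -22510/9601 11212/9601; -22510/9601 761828/48005 -431624/48005; 11212/9601 -431624/48005 762766/144015]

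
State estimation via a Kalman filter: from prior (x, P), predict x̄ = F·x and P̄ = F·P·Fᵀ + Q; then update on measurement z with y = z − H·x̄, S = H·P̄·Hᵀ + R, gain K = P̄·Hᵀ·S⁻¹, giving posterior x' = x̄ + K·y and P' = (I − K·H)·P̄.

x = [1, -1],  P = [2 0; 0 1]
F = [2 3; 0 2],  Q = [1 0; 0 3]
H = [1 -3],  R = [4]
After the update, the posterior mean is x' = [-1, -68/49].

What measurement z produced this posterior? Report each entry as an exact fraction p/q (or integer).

z = [3]

x̄ = F·x = [-1, -2]
P̄ = F·P·Fᵀ + Q = [18 6; 6 7]
S = H·P̄·Hᵀ + R = [49]
K = P̄·Hᵀ·S⁻¹ = [0; -15/49]
x' − x̄ = [0, 30/49] = K·y
y = (KᵀK)⁻¹·Kᵀ·(x' − x̄) = [-2]
z = y + H·x̄ = [-2] + [5] = [3]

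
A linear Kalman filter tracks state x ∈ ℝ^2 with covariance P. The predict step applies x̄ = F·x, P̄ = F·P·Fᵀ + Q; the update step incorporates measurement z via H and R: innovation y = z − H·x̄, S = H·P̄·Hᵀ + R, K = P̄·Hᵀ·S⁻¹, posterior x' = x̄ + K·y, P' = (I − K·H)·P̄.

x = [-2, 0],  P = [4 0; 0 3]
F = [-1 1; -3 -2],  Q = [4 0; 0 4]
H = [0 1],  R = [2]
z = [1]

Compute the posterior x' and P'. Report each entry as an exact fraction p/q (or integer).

x̄ = F·x = [2, 6]
P̄ = F·P·Fᵀ + Q = [11 6; 6 52]
y = z − H·x̄ = [-5]
S = H·P̄·Hᵀ + R = [54]
K = P̄·Hᵀ·S⁻¹ = [1/9; 26/27]
x' = x̄ + K·y = [13/9, 32/27]
P' = (I − K·H)·P̄ = [31/3 2/9; 2/9 52/27]

x' = [13/9, 32/27]
P' = [31/3 2/9; 2/9 52/27]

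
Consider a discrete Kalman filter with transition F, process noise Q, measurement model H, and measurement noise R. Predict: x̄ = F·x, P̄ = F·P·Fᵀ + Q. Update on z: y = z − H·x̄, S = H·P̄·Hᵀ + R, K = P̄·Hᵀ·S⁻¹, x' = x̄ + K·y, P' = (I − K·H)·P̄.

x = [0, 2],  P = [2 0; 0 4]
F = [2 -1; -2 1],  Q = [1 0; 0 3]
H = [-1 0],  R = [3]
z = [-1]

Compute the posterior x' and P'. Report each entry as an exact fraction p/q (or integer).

x' = [7/16, -1/4]
P' = [39/16 -9/4; -9/4 6]

x̄ = F·x = [-2, 2]
P̄ = F·P·Fᵀ + Q = [13 -12; -12 15]
y = z − H·x̄ = [-3]
S = H·P̄·Hᵀ + R = [16]
K = P̄·Hᵀ·S⁻¹ = [-13/16; 3/4]
x' = x̄ + K·y = [7/16, -1/4]
P' = (I − K·H)·P̄ = [39/16 -9/4; -9/4 6]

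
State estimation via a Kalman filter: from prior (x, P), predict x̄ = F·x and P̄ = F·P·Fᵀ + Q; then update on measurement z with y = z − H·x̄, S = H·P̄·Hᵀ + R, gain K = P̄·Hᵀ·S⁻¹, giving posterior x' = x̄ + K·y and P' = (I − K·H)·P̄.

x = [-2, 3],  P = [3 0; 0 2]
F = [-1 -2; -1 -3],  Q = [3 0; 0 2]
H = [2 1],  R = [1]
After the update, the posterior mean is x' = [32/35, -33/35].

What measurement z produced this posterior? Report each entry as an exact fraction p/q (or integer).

x̄ = F·x = [-4, -7]
P̄ = F·P·Fᵀ + Q = [14 15; 15 23]
S = H·P̄·Hᵀ + R = [140]
K = P̄·Hᵀ·S⁻¹ = [43/140; 53/140]
x' − x̄ = [172/35, 212/35] = K·y
y = (KᵀK)⁻¹·Kᵀ·(x' − x̄) = [16]
z = y + H·x̄ = [16] + [-15] = [1]

z = [1]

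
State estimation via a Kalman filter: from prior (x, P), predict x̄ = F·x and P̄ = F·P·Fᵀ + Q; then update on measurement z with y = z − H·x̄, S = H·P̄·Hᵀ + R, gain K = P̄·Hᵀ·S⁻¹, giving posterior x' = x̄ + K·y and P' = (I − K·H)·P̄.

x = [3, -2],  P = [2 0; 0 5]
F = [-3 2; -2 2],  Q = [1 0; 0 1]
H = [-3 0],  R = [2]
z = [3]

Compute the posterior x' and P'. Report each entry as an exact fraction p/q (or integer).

x' = [-377/353, -74/353]
P' = [78/353 64/353; 64/353 1021/353]

x̄ = F·x = [-13, -10]
P̄ = F·P·Fᵀ + Q = [39 32; 32 29]
y = z − H·x̄ = [-36]
S = H·P̄·Hᵀ + R = [353]
K = P̄·Hᵀ·S⁻¹ = [-117/353; -96/353]
x' = x̄ + K·y = [-377/353, -74/353]
P' = (I − K·H)·P̄ = [78/353 64/353; 64/353 1021/353]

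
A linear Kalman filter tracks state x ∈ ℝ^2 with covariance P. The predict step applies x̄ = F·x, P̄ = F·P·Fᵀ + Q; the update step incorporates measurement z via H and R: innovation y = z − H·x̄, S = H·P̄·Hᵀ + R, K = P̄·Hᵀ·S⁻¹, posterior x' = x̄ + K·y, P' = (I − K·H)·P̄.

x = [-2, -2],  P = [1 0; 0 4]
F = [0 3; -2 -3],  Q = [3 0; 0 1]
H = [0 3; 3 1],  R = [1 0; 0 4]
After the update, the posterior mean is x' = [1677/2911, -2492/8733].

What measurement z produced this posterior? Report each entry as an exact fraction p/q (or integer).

z = [-1, 1]

x̄ = F·x = [-6, 10]
P̄ = F·P·Fᵀ + Q = [39 -36; -36 41]
S = H·P̄·Hᵀ + R = [370 -201; -201 180]
K = P̄·Hᵀ·S⁻¹ = [-351/2911 918/2911; 2891/8733 -67/26199]
x' − x̄ = [19143/2911, -89822/8733] = K·y
y = (KᵀK)⁻¹·Kᵀ·(x' − x̄) = [-31, 9]
z = y + H·x̄ = [-31, 9] + [30, -8] = [-1, 1]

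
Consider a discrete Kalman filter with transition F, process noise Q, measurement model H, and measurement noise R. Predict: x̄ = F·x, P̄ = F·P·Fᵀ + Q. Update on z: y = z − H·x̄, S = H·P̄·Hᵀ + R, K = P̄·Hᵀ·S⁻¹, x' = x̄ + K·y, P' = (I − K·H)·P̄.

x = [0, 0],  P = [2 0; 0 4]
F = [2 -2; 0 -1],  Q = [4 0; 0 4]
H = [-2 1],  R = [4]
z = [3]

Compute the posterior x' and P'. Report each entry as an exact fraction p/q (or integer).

x̄ = F·x = [0, 0]
P̄ = F·P·Fᵀ + Q = [28 8; 8 8]
y = z − H·x̄ = [3]
S = H·P̄·Hᵀ + R = [92]
K = P̄·Hᵀ·S⁻¹ = [-12/23; -2/23]
x' = x̄ + K·y = [-36/23, -6/23]
P' = (I − K·H)·P̄ = [68/23 88/23; 88/23 168/23]

x' = [-36/23, -6/23]
P' = [68/23 88/23; 88/23 168/23]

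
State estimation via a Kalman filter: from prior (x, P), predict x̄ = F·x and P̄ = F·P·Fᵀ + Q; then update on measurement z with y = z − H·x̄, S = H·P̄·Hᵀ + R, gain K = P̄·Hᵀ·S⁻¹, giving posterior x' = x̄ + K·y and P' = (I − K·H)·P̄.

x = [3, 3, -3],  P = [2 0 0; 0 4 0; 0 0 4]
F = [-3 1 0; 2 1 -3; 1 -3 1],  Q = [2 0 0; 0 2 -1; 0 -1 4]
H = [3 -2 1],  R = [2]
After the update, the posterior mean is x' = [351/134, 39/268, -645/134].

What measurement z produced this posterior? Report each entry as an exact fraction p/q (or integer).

x̄ = F·x = [-6, 18, -9]
P̄ = F·P·Fᵀ + Q = [24 -8 -18; -8 50 -21; -18 -21 46]
S = H·P̄·Hᵀ + R = [536]
K = P̄·Hᵀ·S⁻¹ = [35/268; -145/536; 17/268]
x' − x̄ = [1155/134, -4785/268, 561/134] = K·y
y = (KᵀK)⁻¹·Kᵀ·(x' − x̄) = [66]
z = y + H·x̄ = [66] + [-63] = [3]

z = [3]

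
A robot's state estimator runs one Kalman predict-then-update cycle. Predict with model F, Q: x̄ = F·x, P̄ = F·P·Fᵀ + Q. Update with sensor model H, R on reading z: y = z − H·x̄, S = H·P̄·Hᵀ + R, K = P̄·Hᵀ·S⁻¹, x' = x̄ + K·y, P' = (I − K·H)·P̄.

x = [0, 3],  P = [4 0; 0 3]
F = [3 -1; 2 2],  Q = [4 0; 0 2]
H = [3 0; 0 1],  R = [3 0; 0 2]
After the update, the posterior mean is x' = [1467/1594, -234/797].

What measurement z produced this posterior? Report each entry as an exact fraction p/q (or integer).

x̄ = F·x = [-3, 6]
P̄ = F·P·Fᵀ + Q = [43 18; 18 30]
S = H·P̄·Hᵀ + R = [390 54; 54 32]
K = P̄·Hᵀ·S⁻¹ = [263/797 9/1594; 9/797 732/797]
x' − x̄ = [6249/1594, -5016/797] = K·y
y = (KᵀK)⁻¹·Kᵀ·(x' − x̄) = [12, -7]
z = y + H·x̄ = [12, -7] + [-9, 6] = [3, -1]

z = [3, -1]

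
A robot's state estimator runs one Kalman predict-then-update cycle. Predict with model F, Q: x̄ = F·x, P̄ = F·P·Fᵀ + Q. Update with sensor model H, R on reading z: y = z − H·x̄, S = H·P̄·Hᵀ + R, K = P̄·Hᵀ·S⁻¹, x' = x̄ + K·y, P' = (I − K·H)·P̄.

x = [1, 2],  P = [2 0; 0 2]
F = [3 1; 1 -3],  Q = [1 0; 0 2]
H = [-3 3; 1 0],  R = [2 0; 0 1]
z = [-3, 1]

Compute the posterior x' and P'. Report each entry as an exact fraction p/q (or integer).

x' = [4444/4589, -373/4589]
P' = [4200/4589 4158/4589; 4158/4589 5126/4589]

x̄ = F·x = [5, -5]
P̄ = F·P·Fᵀ + Q = [21 0; 0 22]
y = z − H·x̄ = [27, -4]
S = H·P̄·Hᵀ + R = [389 -63; -63 22]
K = P̄·Hᵀ·S⁻¹ = [-63/4589 4200/4589; 1452/4589 4158/4589]
x' = x̄ + K·y = [4444/4589, -373/4589]
P' = (I − K·H)·P̄ = [4200/4589 4158/4589; 4158/4589 5126/4589]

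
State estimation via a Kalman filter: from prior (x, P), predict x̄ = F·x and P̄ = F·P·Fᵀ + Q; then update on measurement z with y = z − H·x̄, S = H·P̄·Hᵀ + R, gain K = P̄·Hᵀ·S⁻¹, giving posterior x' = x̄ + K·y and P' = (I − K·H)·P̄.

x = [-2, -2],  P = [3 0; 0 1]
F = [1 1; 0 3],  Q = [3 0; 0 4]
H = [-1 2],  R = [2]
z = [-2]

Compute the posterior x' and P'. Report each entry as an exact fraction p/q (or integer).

x̄ = F·x = [-4, -6]
P̄ = F·P·Fᵀ + Q = [7 3; 3 13]
y = z − H·x̄ = [6]
S = H·P̄·Hᵀ + R = [49]
K = P̄·Hᵀ·S⁻¹ = [-1/49; 23/49]
x' = x̄ + K·y = [-202/49, -156/49]
P' = (I − K·H)·P̄ = [342/49 170/49; 170/49 108/49]

x' = [-202/49, -156/49]
P' = [342/49 170/49; 170/49 108/49]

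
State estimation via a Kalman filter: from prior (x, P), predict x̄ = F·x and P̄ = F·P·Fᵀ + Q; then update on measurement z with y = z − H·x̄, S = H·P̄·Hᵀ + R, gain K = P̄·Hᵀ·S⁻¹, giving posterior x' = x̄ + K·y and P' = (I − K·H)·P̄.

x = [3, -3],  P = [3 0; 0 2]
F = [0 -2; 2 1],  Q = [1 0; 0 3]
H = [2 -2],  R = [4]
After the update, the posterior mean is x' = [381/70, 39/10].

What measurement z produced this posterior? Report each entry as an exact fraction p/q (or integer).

x̄ = F·x = [6, 3]
P̄ = F·P·Fᵀ + Q = [9 -4; -4 17]
S = H·P̄·Hᵀ + R = [140]
K = P̄·Hᵀ·S⁻¹ = [13/70; -3/10]
x' − x̄ = [-39/70, 9/10] = K·y
y = (KᵀK)⁻¹·Kᵀ·(x' − x̄) = [-3]
z = y + H·x̄ = [-3] + [6] = [3]

z = [3]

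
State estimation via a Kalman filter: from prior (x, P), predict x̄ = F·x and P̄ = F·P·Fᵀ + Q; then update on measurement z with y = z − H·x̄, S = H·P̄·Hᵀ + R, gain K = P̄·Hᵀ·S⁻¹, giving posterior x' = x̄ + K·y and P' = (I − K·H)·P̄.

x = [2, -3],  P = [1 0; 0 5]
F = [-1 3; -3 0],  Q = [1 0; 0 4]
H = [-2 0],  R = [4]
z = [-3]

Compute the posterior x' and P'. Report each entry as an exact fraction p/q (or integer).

x' = [119/96, -167/32]
P' = [47/48 1/16; 1/16 205/16]

x̄ = F·x = [-11, -6]
P̄ = F·P·Fᵀ + Q = [47 3; 3 13]
y = z − H·x̄ = [-25]
S = H·P̄·Hᵀ + R = [192]
K = P̄·Hᵀ·S⁻¹ = [-47/96; -1/32]
x' = x̄ + K·y = [119/96, -167/32]
P' = (I − K·H)·P̄ = [47/48 1/16; 1/16 205/16]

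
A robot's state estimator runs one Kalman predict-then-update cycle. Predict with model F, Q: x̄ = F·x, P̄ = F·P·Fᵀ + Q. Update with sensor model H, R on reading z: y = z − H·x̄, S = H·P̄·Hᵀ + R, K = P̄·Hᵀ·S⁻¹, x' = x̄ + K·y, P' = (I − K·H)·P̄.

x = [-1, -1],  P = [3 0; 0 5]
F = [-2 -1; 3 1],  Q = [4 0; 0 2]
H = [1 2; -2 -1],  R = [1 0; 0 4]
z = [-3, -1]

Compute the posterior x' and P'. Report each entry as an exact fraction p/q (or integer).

x' = [3426/1955, -4673/1955]
P' = [3229/1955 -1942/1955; -1942/1955 1616/1955]

x̄ = F·x = [3, -4]
P̄ = F·P·Fᵀ + Q = [21 -23; -23 34]
y = z − H·x̄ = [2, 1]
S = H·P̄·Hᵀ + R = [66 5; 5 30]
K = P̄·Hᵀ·S⁻¹ = [-131/391 -1129/1955; 258/391 567/1955]
x' = x̄ + K·y = [3426/1955, -4673/1955]
P' = (I − K·H)·P̄ = [3229/1955 -1942/1955; -1942/1955 1616/1955]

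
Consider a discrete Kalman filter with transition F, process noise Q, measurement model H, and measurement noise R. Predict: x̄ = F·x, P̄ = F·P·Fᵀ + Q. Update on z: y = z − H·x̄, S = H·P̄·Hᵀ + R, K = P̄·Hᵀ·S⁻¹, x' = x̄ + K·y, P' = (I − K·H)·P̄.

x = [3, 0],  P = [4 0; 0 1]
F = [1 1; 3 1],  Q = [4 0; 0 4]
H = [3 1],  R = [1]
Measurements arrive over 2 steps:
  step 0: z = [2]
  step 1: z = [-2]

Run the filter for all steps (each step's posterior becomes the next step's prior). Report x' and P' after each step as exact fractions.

step 0: x' = [-37/201, 529/201], P' = [209/201 -587/201; -587/201 1841/201]
step 1: x' = [-492/487, 2838/2435], P' = [2000/3409 -4968/3409; -4968/3409 75884/17045]

step 0: x̄ = F·x = [3, 9]
step 0: P̄ = F·P·Fᵀ + Q = [9 13; 13 41]
step 0: y = z − H·x̄ = [-16]
step 0: S = H·P̄·Hᵀ + R = [201]
step 0: K = P̄·Hᵀ·S⁻¹ = [40/201; 80/201]
step 0: x' = x̄ + K·y = [-37/201, 529/201]
step 0: P' = (I − K·H)·P̄ = [209/201 -587/201; -587/201 1841/201]
step 1: x̄ = F·x = [164/67, 418/201]
step 1: P̄ = F·P·Fᵀ + Q = [560/67 40/67; 40/67 1004/201]
step 1: y = z − H·x̄ = [-2296/201]
step 1: S = H·P̄·Hᵀ + R = [17045/201]
step 1: K = P̄·Hᵀ·S⁻¹ = [1032/3409; 1364/17045]
step 1: x' = x̄ + K·y = [-492/487, 2838/2435]
step 1: P' = (I − K·H)·P̄ = [2000/3409 -4968/3409; -4968/3409 75884/17045]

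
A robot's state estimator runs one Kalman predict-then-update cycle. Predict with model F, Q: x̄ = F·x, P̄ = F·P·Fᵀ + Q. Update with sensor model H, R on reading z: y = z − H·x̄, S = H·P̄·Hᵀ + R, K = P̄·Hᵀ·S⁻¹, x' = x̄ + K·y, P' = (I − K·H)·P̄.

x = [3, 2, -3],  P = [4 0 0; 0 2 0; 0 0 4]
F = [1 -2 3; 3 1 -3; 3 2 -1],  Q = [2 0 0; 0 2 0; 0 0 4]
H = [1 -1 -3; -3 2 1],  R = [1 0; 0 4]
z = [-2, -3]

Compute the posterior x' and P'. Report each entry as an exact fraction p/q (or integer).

x̄ = F·x = [-10, 20, 16]
P̄ = F·P·Fᵀ + Q = [50 -28 -8; -28 76 52; -8 52 52]
y = z − H·x̄ = [76, -89]
S = H·P̄·Hᵀ + R = [1011 -1042; -1042 1402]
K = P̄·Hᵀ·S⁻¹ = [-39992/165829 -55035/165829; -32212/165829 10124/165829; -57636/165829 -21546/165829]
x' = x̄ + K·y = [200433/165829, -32568/165829, 190522/165829]
P' = (I − K·H)·P̄ = [593144/165829 808948/165829 -58604/165829; 808948/165829 1312172/165829 -157004/165829; -58604/165829 -157004/165829 52012/165829]

x' = [200433/165829, -32568/165829, 190522/165829]
P' = [593144/165829 808948/165829 -58604/165829; 808948/165829 1312172/165829 -157004/165829; -58604/165829 -157004/165829 52012/165829]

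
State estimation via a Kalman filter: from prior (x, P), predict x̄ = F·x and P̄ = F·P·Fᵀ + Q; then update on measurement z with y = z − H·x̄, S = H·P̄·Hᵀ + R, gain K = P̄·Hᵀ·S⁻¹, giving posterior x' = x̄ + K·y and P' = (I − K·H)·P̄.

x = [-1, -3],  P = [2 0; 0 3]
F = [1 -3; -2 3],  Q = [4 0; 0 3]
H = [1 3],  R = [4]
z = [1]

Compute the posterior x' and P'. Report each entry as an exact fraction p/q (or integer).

x' = [704/193, -189/193]
P' = [2769/193 -1003/193; -1003/193 445/193]

x̄ = F·x = [8, -7]
P̄ = F·P·Fᵀ + Q = [33 -31; -31 38]
y = z − H·x̄ = [14]
S = H·P̄·Hᵀ + R = [193]
K = P̄·Hᵀ·S⁻¹ = [-60/193; 83/193]
x' = x̄ + K·y = [704/193, -189/193]
P' = (I − K·H)·P̄ = [2769/193 -1003/193; -1003/193 445/193]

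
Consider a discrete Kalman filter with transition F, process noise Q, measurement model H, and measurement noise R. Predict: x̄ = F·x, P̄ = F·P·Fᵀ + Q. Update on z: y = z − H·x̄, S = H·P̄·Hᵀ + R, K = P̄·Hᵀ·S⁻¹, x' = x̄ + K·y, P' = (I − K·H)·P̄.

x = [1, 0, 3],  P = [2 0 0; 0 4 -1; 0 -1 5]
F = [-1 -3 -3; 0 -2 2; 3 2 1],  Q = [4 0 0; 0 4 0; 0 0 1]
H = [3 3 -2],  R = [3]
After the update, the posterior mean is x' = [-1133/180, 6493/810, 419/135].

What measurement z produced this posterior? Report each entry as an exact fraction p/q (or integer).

z = [-1]

x̄ = F·x = [-10, 6, 6]
P̄ = F·P·Fᵀ + Q = [69 -6 -36; -6 48 -8; -36 -8 36]
S = H·P̄·Hᵀ + R = [1620]
K = P̄·Hᵀ·S⁻¹ = [29/180; 71/810; -17/135]
x' − x̄ = [667/180, 1633/810, -391/135] = K·y
y = (KᵀK)⁻¹·Kᵀ·(x' − x̄) = [23]
z = y + H·x̄ = [23] + [-24] = [-1]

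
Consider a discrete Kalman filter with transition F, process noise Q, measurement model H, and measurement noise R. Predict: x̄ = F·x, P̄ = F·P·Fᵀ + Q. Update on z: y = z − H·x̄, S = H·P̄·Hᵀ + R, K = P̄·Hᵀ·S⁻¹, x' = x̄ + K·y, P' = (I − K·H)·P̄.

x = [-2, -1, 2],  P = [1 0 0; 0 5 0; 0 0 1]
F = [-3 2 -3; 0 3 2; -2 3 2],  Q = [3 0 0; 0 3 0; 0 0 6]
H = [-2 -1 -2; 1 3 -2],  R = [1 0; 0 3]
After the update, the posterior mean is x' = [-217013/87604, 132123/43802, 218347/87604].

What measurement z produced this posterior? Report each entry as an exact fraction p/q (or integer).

x̄ = F·x = [-2, 1, 5]
P̄ = F·P·Fᵀ + Q = [41 24 30; 24 52 49; 30 49 59]
S = H·P̄·Hᵀ + R = [985 -306; -306 184]
K = P̄·Hᵀ·S⁻¹ = [-7163/43802 1409/87604; -2835/21901 10091/43802; -11857/43802 -11347/87604]
x' − x̄ = [-41805/87604, 88321/43802, -219673/87604] = K·y
y = (KᵀK)⁻¹·Kᵀ·(x' − x̄) = [4, 11]
z = y + H·x̄ = [4, 11] + [-7, -9] = [-3, 2]

z = [-3, 2]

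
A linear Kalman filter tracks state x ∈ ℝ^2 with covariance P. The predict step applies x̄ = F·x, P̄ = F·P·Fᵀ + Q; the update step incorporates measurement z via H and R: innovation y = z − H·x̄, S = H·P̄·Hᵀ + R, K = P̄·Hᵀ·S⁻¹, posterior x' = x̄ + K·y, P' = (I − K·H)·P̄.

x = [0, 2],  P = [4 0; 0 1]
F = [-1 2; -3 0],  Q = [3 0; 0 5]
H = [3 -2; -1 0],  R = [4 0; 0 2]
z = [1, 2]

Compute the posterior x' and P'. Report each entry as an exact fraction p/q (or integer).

x̄ = F·x = [4, 0]
P̄ = F·P·Fᵀ + Q = [11 12; 12 41]
y = z − H·x̄ = [-11, 6]
S = H·P̄·Hᵀ + R = [123 -9; -9 13]
K = P̄·Hᵀ·S⁻¹ = [3/253 -212/253; -353/759 -315/253]
x' = x̄ + K·y = [-293/253, -1787/759]
P' = (I − K·H)·P̄ = [424/253 630/253; 630/253 3541/759]

x' = [-293/253, -1787/759]
P' = [424/253 630/253; 630/253 3541/759]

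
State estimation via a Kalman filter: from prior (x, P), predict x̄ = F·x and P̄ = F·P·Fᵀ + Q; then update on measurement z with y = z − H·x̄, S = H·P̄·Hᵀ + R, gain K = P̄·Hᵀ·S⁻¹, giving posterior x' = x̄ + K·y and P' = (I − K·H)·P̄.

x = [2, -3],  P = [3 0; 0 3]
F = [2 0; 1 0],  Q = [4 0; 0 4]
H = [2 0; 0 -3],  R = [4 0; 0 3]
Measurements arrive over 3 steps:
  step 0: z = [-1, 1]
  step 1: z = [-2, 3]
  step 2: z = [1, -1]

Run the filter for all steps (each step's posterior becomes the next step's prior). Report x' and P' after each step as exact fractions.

step 0: x' = [-2/7, -2/7], P' = [122/133 3/133; 3/133 83/266]
step 1: x' = [-16444/16819, -16100/16819], P' = [14724/16819 244/16819; 244/16819 5222/16819]
step 2: x' = [510366/2079743, 578088/2079743], P' = [1816924/2079743 29448/2079743; 29448/2079743 645584/2079743]

step 0: x̄ = F·x = [4, 2]
step 0: P̄ = F·P·Fᵀ + Q = [16 6; 6 7]
step 0: y = z − H·x̄ = [-9, 7]
step 0: S = H·P̄·Hᵀ + R = [68 -36; -36 66]
step 0: K = P̄·Hᵀ·S⁻¹ = [61/133 -3/133; 3/266 -83/266]
step 0: x' = x̄ + K·y = [-2/7, -2/7]
step 0: P' = (I − K·H)·P̄ = [122/133 3/133; 3/133 83/266]
step 1: x̄ = F·x = [-4/7, -2/7]
step 1: P̄ = F·P·Fᵀ + Q = [1020/133 244/133; 244/133 654/133]
step 1: y = z − H·x̄ = [-6/7, 15/7]
step 1: S = H·P̄·Hᵀ + R = [4612/133 -1464/133; -1464/133 6285/133]
step 1: K = P̄·Hᵀ·S⁻¹ = [7362/16819 -244/16819; 122/16819 -5222/16819]
step 1: x' = x̄ + K·y = [-16444/16819, -16100/16819]
step 1: P' = (I − K·H)·P̄ = [14724/16819 244/16819; 244/16819 5222/16819]
step 2: x̄ = F·x = [-32888/16819, -16444/16819]
step 2: P̄ = F·P·Fᵀ + Q = [126172/16819 29448/16819; 29448/16819 82000/16819]
step 2: y = z − H·x̄ = [82595/16819, -66151/16819]
step 2: S = H·P̄·Hᵀ + R = [571964/16819 -176688/16819; -176688/16819 788457/16819]
step 2: K = P̄·Hᵀ·S⁻¹ = [908462/2079743 -29448/2079743; 14724/2079743 -645584/2079743]
step 2: x' = x̄ + K·y = [510366/2079743, 578088/2079743]
step 2: P' = (I − K·H)·P̄ = [1816924/2079743 29448/2079743; 29448/2079743 645584/2079743]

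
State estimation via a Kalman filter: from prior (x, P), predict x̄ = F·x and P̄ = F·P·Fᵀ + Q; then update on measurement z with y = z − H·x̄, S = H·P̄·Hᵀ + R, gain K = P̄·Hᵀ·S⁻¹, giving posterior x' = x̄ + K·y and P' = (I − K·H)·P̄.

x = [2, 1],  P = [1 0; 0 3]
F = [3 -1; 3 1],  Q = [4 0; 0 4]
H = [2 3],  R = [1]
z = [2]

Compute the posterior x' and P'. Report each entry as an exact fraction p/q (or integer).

x̄ = F·x = [5, 7]
P̄ = F·P·Fᵀ + Q = [16 6; 6 16]
y = z − H·x̄ = [-29]
S = H·P̄·Hᵀ + R = [281]
K = P̄·Hᵀ·S⁻¹ = [50/281; 60/281]
x' = x̄ + K·y = [-45/281, 227/281]
P' = (I − K·H)·P̄ = [1996/281 -1314/281; -1314/281 896/281]

x' = [-45/281, 227/281]
P' = [1996/281 -1314/281; -1314/281 896/281]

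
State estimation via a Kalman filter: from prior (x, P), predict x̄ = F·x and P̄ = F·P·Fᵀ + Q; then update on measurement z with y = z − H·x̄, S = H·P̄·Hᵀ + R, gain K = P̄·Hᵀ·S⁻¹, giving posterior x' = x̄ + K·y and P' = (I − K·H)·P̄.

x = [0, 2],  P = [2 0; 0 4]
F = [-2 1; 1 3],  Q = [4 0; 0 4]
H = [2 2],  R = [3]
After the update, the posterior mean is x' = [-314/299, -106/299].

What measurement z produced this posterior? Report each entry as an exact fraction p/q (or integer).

x̄ = F·x = [2, 6]
P̄ = F·P·Fᵀ + Q = [16 8; 8 42]
S = H·P̄·Hᵀ + R = [299]
K = P̄·Hᵀ·S⁻¹ = [48/299; 100/299]
x' − x̄ = [-912/299, -1900/299] = K·y
y = (KᵀK)⁻¹·Kᵀ·(x' − x̄) = [-19]
z = y + H·x̄ = [-19] + [16] = [-3]

z = [-3]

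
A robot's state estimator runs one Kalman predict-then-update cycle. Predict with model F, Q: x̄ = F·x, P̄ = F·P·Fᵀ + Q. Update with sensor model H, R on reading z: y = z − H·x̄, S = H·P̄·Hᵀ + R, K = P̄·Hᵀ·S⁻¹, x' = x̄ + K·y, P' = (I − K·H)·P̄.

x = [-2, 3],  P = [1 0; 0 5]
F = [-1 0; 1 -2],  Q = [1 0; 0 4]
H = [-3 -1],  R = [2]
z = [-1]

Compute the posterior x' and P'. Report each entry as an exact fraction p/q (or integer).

x̄ = F·x = [2, -8]
P̄ = F·P·Fᵀ + Q = [2 -1; -1 25]
y = z − H·x̄ = [-3]
S = H·P̄·Hᵀ + R = [39]
K = P̄·Hᵀ·S⁻¹ = [-5/39; -22/39]
x' = x̄ + K·y = [31/13, -82/13]
P' = (I − K·H)·P̄ = [53/39 -149/39; -149/39 491/39]

x' = [31/13, -82/13]
P' = [53/39 -149/39; -149/39 491/39]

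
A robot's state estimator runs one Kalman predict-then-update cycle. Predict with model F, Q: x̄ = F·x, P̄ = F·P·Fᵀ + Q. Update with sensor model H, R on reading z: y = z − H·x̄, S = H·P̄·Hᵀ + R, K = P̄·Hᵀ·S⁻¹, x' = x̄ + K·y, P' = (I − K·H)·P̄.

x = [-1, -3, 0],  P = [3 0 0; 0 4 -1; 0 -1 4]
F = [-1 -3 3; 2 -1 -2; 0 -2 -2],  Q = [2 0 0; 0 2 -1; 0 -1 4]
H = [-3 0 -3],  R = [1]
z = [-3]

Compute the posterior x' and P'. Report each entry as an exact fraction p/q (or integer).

x̄ = F·x = [10, 1, 6]
P̄ = F·P·Fᵀ + Q = [95 -21 0; -21 30 17; 0 17 28]
y = z − H·x̄ = [45]
S = H·P̄·Hᵀ + R = [1108]
K = P̄·Hᵀ·S⁻¹ = [-285/1108; 3/277; -21/277]
x' = x̄ + K·y = [-1745/1108, 412/277, 717/277]
P' = (I − K·H)·P̄ = [24035/1108 -4962/277 -5985/277; -4962/277 8274/277 4961/277; -5985/277 4961/277 5992/277]

x' = [-1745/1108, 412/277, 717/277]
P' = [24035/1108 -4962/277 -5985/277; -4962/277 8274/277 4961/277; -5985/277 4961/277 5992/277]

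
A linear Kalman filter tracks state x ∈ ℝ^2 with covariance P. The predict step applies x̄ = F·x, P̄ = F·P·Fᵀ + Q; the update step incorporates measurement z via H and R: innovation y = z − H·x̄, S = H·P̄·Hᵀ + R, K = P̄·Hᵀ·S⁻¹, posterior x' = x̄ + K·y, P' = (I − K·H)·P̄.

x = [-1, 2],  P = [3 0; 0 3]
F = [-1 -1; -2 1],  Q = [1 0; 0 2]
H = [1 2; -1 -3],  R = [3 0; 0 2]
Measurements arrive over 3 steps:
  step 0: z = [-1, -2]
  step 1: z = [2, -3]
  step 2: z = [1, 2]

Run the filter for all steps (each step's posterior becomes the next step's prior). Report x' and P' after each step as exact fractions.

step 0: x̄ = F·x = [-1, 4]
step 0: P̄ = F·P·Fᵀ + Q = [7 3; 3 17]
step 0: y = z − H·x̄ = [-8, 9]
step 0: S = H·P̄·Hᵀ + R = [90 -124; -124 180]
step 0: K = P̄·Hᵀ·S⁻¹ = [89/206 43/206; -9/206 -34/103]
step 0: x' = x̄ + K·y = [-531/206, 142/103]
step 0: P' = (I − K·H)·P̄ = [973/206 -353/206; -353/206 163/206]
step 1: x̄ = F·x = [247/206, 673/103]
step 1: P̄ = F·P·Fᵀ + Q = [318/103 715/103; 715/103 5879/206]
step 1: y = z − H·x̄ = [-2527/206, 3667/206]
step 1: S = H·P̄·Hᵀ + R = [15245/103 -21530/103; -21530/103 62539/206]
step 1: K = P̄·Hᵀ·S⁻¹ = [31664/255585 334/51117; 18152/255585 -13085/51117]
step 1: x' = x̄ + K·y = [-34827/170390, 188459/170390]
step 1: P' = (I − K·H)·P̄ = [291656/255585 -98332/255585; -98332/255585 76394/255585]
step 2: x̄ = F·x = [-76816/85195, 258113/170390]
step 2: P̄ = F·P·Fᵀ + Q = [426971/255585 408586/255585; 408586/255585 2147516/255585]
step 2: y = z − H·x̄ = [-96102/85195, 961487/170390]
step 2: S = H·P̄·Hᵀ + R = [11418134/255585 -15354997/255585; -15354997/255585 22717301/255585]
step 2: K = P̄·Hᵀ·S⁻¹ = [11291438/92389045 130083/13198435; 6472852/92389045 -3355398/13198435]
step 2: x' = x̄ + K·y = [-181802471/184778090, 228941/184778090]
step 2: P' = (I − K·H)·P̄ = [105265266/92389045 -35695476/92389045; -35695476/92389045 27557016/92389045]

step 0: x' = [-531/206, 142/103], P' = [973/206 -353/206; -353/206 163/206]
step 1: x' = [-34827/170390, 188459/170390], P' = [291656/255585 -98332/255585; -98332/255585 76394/255585]
step 2: x' = [-181802471/184778090, 228941/184778090], P' = [105265266/92389045 -35695476/92389045; -35695476/92389045 27557016/92389045]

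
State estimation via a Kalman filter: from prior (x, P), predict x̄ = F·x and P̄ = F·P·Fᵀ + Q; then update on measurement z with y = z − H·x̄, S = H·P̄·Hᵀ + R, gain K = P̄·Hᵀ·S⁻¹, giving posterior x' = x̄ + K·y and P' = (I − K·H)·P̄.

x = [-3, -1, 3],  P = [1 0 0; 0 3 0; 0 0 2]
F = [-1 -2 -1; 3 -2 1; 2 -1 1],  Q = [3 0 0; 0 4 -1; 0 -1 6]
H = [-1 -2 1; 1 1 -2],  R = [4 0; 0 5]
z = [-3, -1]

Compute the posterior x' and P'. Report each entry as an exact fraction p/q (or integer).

x' = [551/208, 517/598, 693/368]
P' = [1845/208 -73/26 41/16; -73/26 885/299 41/46; 41/16 41/46 1103/368]

x̄ = F·x = [2, -4, -2]
P̄ = F·P·Fᵀ + Q = [18 7 2; 7 27 13; 2 13 15]
y = z − H·x̄ = [-7, -3]
S = H·P̄·Hᵀ + R = [117 -52; -52 64]
K = P̄·Hᵀ·S⁻¹ = [-9/52 3/16; -166/299 -15/46; -31/92 -187/368]
x' = x̄ + K·y = [551/208, 517/598, 693/368]
P' = (I − K·H)·P̄ = [1845/208 -73/26 41/16; -73/26 885/299 41/46; 41/16 41/46 1103/368]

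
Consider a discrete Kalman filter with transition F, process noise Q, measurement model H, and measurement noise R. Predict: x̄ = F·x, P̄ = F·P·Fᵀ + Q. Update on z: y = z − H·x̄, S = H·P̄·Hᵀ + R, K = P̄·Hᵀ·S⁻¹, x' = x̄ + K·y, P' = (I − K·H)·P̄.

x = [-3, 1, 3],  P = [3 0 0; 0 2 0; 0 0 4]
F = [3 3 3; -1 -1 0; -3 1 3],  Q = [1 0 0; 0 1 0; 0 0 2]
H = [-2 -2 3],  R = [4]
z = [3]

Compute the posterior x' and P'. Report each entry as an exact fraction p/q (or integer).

x' = [5641/575, -566/575, 4017/575]
P' = [39229/575 -5154/575 22598/575; -5154/575 1929/575 -2098/575; 22598/575 -2098/575 13876/575]

x̄ = F·x = [3, 2, 19]
P̄ = F·P·Fᵀ + Q = [82 -15 15; -15 6 7; 15 7 67]
y = z − H·x̄ = [-44]
S = H·P̄·Hᵀ + R = [575]
K = P̄·Hᵀ·S⁻¹ = [-89/575; 39/575; 157/575]
x' = x̄ + K·y = [5641/575, -566/575, 4017/575]
P' = (I − K·H)·P̄ = [39229/575 -5154/575 22598/575; -5154/575 1929/575 -2098/575; 22598/575 -2098/575 13876/575]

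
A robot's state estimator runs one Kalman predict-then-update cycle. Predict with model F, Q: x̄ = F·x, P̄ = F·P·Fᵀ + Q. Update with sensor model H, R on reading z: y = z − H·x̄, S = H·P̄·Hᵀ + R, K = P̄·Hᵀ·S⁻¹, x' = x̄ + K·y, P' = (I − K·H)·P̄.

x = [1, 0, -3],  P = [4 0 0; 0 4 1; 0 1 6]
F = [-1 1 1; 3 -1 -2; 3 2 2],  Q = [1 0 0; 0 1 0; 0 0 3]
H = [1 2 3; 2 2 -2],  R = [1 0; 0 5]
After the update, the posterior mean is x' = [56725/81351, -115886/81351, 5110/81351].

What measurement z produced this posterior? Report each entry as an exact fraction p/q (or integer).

x̄ = F·x = [-4, 9, -3]
P̄ = F·P·Fᵀ + Q = [17 -31 12; -31 69 -2; 12 -2 87]
S = H·P̄·Hᵀ + R = [1001 -354; -354 369]
K = P̄·Hᵀ·S⁻¹ = [-7243/81351 -55238/244053; 21863/81351 115834/244053; 14915/81351 -58928/244053]
x' − x̄ = [382129/81351, -848045/81351, 249163/81351] = K·y
y = (KᵀK)⁻¹·Kᵀ·(x' − x̄) = [-7, -18]
z = y + H·x̄ = [-7, -18] + [5, 16] = [-2, -2]

z = [-2, -2]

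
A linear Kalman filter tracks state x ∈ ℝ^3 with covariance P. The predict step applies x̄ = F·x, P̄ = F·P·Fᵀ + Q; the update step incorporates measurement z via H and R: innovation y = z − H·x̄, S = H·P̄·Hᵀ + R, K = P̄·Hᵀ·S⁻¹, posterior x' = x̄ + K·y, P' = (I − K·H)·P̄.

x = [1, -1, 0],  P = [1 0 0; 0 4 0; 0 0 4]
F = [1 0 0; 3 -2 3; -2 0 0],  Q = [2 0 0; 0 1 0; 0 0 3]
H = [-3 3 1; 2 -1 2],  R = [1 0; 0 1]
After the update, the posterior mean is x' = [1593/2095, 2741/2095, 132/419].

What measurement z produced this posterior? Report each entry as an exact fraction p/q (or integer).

x̄ = F·x = [1, 5, -2]
P̄ = F·P·Fᵀ + Q = [3 3 -2; 3 62 -6; -2 -6 7]
S = H·P̄·Hᵀ + R = [515 -185; -185 99]
K = P̄·Hᵀ·S⁻¹ = [-383/16760 -177/3352; 4349/16760 -677/3352; 493/3352 1463/3352]
x' − x̄ = [-502/2095, -7734/2095, 970/419] = K·y
y = (KᵀK)⁻¹·Kᵀ·(x' − x̄) = [-8, 8]
z = y + H·x̄ = [-8, 8] + [10, -7] = [2, 1]

z = [2, 1]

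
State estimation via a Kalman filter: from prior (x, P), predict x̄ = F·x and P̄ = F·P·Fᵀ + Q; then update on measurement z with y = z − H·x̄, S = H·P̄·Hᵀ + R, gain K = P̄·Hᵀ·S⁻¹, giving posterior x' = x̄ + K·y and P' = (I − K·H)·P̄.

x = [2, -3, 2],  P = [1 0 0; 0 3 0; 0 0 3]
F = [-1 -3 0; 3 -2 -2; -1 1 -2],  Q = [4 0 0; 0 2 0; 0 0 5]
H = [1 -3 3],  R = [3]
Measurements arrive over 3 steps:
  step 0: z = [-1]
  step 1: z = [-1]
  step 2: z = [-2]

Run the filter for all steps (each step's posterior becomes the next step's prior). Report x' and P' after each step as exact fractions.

step 0: x' = [838/347, -707/347, -1145/347], P' = [9735/347 2208/347 -1074/347; 2208/347 5584/347 4767/347; -1074/347 4767/347 5171/347]
step 1: x' = [9917074/1526081, 8733017/1526081, 4903843/1526081], P' = [299215446/1526081 193505466/1526081 93867279/1526081; 193505466/1526081 135782248/1526081 70843695/1526081; 93867279/1526081 70843695/1526081 39592786/1526081]
step 2: x' = [-55801678603/6343886069, -28255789053/6343886069, -27805709645/12687772138], P' = [1112808770898/6343886069 684540615666/6343886069 315563734959/6343886069; 684540615666/6343886069 463095738387/6343886069 468229426111/12687772138; 315563734959/6343886069 468229426111/12687772138 518348412171/25375544276]

step 0: x̄ = F·x = [7, 8, -9]
step 0: P̄ = F·P·Fᵀ + Q = [32 15 -8; 15 35 3; -8 3 21]
step 0: y = z − H·x̄ = [43]
step 0: S = H·P̄·Hᵀ + R = [347]
step 0: K = P̄·Hᵀ·S⁻¹ = [-37/347; -81/347; 46/347]
step 0: x' = x̄ + K·y = [838/347, -707/347, -1145/347]
step 0: P' = (I − K·H)·P̄ = [9735/347 2208/347 -1074/347; 2208/347 5584/347 4767/347; -1074/347 4767/347 5171/347]
step 1: x̄ = F·x = [1283/347, 6218/347, 745/347]
step 1: P̄ = F·P·Fᵀ + Q = [74627/347 15297/347 23853/347; 15297/347 155857/347 5181/347; 23853/347 5181/347 9958/347]
step 1: y = z − H·x̄ = [14789/347]
step 1: S = H·P̄·Hᵀ + R = [1526081/347]
step 1: K = P̄·Hᵀ·S⁻¹ = [100295/1526081; -436731/1526081; 38184/1526081]
step 1: x' = x̄ + K·y = [9917074/1526081, 8733017/1526081, 4903843/1526081]
step 1: P' = (I − K·H)·P̄ = [299215446/1526081 193505466/1526081 93867279/1526081; 193505466/1526081 135782248/1526081 70843695/1526081; 93867279/1526081 70843695/1526081 39592786/1526081]
step 2: x̄ = F·x = [-36116125/1526081, 2477502/1526081, -10991743/1526081]
step 2: P̄ = F·P·Fᵀ + Q = [2688392798/1526081 -824694384/1526081 891676362/1526081; -824694384/1526081 515767932/1526081 -277094086/1526081; 891676362/1526081 -277094086/1526081 306082647/1526081]
step 2: y = z − H·x̄ = [73471698/1526081]
step 2: S = H·P̄·Hᵀ + R = [25375544276/1526081]
step 2: K = P̄·Hᵀ·S⁻¹ = [1959376259/6343886069; -1601640219/12687772138; 2641206561/25375544276]
step 2: x' = x̄ + K·y = [-55801678603/6343886069, -28255789053/6343886069, -27805709645/12687772138]
step 2: P' = (I − K·H)·P̄ = [1112808770898/6343886069 684540615666/6343886069 315563734959/6343886069; 684540615666/6343886069 463095738387/6343886069 468229426111/12687772138; 315563734959/6343886069 468229426111/12687772138 518348412171/25375544276]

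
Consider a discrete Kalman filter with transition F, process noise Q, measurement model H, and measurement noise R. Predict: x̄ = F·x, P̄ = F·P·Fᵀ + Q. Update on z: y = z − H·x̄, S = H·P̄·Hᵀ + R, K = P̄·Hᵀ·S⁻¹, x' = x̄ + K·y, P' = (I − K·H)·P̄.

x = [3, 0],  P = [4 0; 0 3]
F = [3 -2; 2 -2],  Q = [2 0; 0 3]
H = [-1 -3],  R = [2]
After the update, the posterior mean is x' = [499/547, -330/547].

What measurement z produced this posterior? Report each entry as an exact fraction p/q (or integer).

z = [1]

x̄ = F·x = [9, 6]
P̄ = F·P·Fᵀ + Q = [50 36; 36 31]
S = H·P̄·Hᵀ + R = [547]
K = P̄·Hᵀ·S⁻¹ = [-158/547; -129/547]
x' − x̄ = [-4424/547, -3612/547] = K·y
y = (KᵀK)⁻¹·Kᵀ·(x' − x̄) = [28]
z = y + H·x̄ = [28] + [-27] = [1]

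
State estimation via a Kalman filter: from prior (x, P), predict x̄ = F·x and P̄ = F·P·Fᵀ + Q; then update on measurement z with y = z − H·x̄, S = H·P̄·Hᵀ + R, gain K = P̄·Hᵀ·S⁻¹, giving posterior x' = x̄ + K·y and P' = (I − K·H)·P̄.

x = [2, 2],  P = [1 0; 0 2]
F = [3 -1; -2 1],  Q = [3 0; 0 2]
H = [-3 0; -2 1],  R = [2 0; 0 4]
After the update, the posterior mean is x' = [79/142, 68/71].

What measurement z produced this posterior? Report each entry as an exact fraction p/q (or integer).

z = [-2, 1]

x̄ = F·x = [4, -2]
P̄ = F·P·Fᵀ + Q = [14 -8; -8 8]
S = H·P̄·Hᵀ + R = [128 108; 108 100]
K = P̄·Hᵀ·S⁻¹ = [-39/142 -9/142; -12/71 30/71]
x' − x̄ = [-489/142, 210/71] = K·y
y = (KᵀK)⁻¹·Kᵀ·(x' − x̄) = [10, 11]
z = y + H·x̄ = [10, 11] + [-12, -10] = [-2, 1]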